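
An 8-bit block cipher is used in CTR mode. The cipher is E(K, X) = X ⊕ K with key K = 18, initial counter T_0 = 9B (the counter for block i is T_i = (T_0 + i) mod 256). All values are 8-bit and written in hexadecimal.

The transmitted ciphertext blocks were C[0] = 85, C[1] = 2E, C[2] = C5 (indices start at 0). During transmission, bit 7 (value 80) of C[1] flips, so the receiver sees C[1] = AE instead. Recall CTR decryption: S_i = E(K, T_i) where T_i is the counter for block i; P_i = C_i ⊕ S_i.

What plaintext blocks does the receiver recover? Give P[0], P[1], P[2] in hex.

P[0] = 06, P[1] = 2A, P[2] = 40

Only C[1] changed, to AE. In CTR, a change in C_i flips the same bit in P_i only; the keystream is unaffected. Decrypting the received ciphertext:
P[0]: T = 9B, S = E(K, T) = 83; 85 ⊕ 83 = 06.
P[1]: T = 9C, S = E(K, T) = 84; AE ⊕ 84 = 2A.
P[2]: T = 9D, S = E(K, T) = 85; C5 ⊕ 85 = 40.
Blocks that differ from the original plaintext: P[1].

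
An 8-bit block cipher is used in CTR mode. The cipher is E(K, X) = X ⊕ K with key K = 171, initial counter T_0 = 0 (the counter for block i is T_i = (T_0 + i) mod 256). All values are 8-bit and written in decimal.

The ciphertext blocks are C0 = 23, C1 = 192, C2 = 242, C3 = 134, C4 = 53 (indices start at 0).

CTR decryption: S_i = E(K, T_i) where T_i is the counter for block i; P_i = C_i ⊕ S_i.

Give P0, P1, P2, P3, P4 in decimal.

P0: T = 0, S = E(K, T) = 171; 23 ⊕ 171 = 188.
P1: T = 1, S = E(K, T) = 170; 192 ⊕ 170 = 106.
P2: T = 2, S = E(K, T) = 169; 242 ⊕ 169 = 91.
P3: T = 3, S = E(K, T) = 168; 134 ⊕ 168 = 46.
P4: T = 4, S = E(K, T) = 175; 53 ⊕ 175 = 154.

P0 = 188, P1 = 106, P2 = 91, P3 = 46, P4 = 154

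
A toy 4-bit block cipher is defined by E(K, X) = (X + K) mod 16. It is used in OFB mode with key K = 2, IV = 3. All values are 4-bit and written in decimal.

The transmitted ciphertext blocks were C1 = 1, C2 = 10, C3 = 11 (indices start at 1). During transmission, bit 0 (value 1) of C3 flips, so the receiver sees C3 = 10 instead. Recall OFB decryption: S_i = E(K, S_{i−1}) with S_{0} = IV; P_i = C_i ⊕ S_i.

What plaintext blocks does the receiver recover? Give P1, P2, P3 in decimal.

P1 = 4, P2 = 13, P3 = 3

Only C3 changed, to 10. In OFB, a change in C_i flips the same bit in P_i only; the keystream is unaffected. Decrypting the received ciphertext:
P1: S = E(K, 3) = 5; 1 ⊕ 5 = 4.
P2: S = E(K, 5) = 7; 10 ⊕ 7 = 13.
P3: S = E(K, 7) = 9; 10 ⊕ 9 = 3.
Blocks that differ from the original plaintext: P3.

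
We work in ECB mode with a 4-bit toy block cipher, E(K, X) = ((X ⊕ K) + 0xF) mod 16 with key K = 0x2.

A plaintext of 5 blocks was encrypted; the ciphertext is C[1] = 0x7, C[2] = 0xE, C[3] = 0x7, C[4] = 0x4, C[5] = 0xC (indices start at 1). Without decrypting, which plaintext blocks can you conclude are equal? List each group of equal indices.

ECB encrypts each block independently with the same key, so equal ciphertext blocks imply equal plaintext blocks.
C[1] = C[3] = 0x7, so P[1] = P[3].

P[1] = P[3]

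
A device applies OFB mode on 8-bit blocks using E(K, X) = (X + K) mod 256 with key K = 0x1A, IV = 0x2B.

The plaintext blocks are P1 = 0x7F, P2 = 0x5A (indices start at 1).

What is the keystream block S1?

OFB encryption: S_i = E(K, S_{i−1}) with S_{0} = IV; C_i = P_i ⊕ S_i.
C1: S = E(K, 0x2B) = 0x45; 0x7F ⊕ 0x45 = 0x3A.
So S1 = 0x45.

0x45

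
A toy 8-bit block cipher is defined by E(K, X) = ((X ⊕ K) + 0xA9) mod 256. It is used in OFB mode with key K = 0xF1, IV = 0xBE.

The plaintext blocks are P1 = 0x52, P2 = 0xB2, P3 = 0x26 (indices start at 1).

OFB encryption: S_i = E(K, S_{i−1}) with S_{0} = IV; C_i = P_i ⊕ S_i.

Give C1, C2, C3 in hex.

C1: S = E(K, 0xBE) = 0xF8; 0x52 ⊕ 0xF8 = 0xAA.
C2: S = E(K, 0xF8) = 0xB2; 0xB2 ⊕ 0xB2 = 0x00.
C3: S = E(K, 0xB2) = 0xEC; 0x26 ⊕ 0xEC = 0xCA.

C1 = 0xAA, C2 = 0x00, C3 = 0xCA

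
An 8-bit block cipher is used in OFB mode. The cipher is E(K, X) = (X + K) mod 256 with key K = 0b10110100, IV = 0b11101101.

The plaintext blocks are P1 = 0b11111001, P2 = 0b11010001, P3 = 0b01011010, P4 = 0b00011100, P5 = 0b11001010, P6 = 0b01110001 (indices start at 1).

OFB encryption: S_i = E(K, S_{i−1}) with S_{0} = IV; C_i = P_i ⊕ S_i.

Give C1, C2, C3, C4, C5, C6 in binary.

C1 = 0b01011000, C2 = 0b10000100, C3 = 0b01010011, C4 = 0b10100001, C5 = 0b10111011, C6 = 0b01010100

C1: S = E(K, 0b11101101) = 0b10100001; 0b11111001 ⊕ 0b10100001 = 0b01011000.
C2: S = E(K, 0b10100001) = 0b01010101; 0b11010001 ⊕ 0b01010101 = 0b10000100.
C3: S = E(K, 0b01010101) = 0b00001001; 0b01011010 ⊕ 0b00001001 = 0b01010011.
C4: S = E(K, 0b00001001) = 0b10111101; 0b00011100 ⊕ 0b10111101 = 0b10100001.
C5: S = E(K, 0b10111101) = 0b01110001; 0b11001010 ⊕ 0b01110001 = 0b10111011.
C6: S = E(K, 0b01110001) = 0b00100101; 0b01110001 ⊕ 0b00100101 = 0b01010100.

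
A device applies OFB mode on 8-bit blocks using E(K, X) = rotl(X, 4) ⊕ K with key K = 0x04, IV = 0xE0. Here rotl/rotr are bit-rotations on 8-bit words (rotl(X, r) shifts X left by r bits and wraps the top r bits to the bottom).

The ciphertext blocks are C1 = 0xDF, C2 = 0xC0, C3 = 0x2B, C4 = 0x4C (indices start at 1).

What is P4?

P4 = 0xAC

OFB decryption: S_i = E(K, S_{i−1}) with S_{0} = IV; P_i = C_i ⊕ S_i.
P1: S = E(K, 0xE0) = 0x0A; 0xDF ⊕ 0x0A = 0xD5.
P2: S = E(K, 0x0A) = 0xA4; 0xC0 ⊕ 0xA4 = 0x64.
P3: S = E(K, 0xA4) = 0x4E; 0x2B ⊕ 0x4E = 0x65.
P4: S = E(K, 0x4E) = 0xE0; 0x4C ⊕ 0xE0 = 0xAC.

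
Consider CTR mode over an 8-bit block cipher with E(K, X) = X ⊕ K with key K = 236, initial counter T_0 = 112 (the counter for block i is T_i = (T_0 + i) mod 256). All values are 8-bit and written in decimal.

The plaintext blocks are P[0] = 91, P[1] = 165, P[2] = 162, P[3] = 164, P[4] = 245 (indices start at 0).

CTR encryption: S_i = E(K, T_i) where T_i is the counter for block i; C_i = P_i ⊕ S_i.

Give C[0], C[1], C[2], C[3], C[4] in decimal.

C[0]: T = 112, S = E(K, T) = 156; 91 ⊕ 156 = 199.
C[1]: T = 113, S = E(K, T) = 157; 165 ⊕ 157 = 56.
C[2]: T = 114, S = E(K, T) = 158; 162 ⊕ 158 = 60.
C[3]: T = 115, S = E(K, T) = 159; 164 ⊕ 159 = 59.
C[4]: T = 116, S = E(K, T) = 152; 245 ⊕ 152 = 109.

C[0] = 199, C[1] = 56, C[2] = 60, C[3] = 59, C[4] = 109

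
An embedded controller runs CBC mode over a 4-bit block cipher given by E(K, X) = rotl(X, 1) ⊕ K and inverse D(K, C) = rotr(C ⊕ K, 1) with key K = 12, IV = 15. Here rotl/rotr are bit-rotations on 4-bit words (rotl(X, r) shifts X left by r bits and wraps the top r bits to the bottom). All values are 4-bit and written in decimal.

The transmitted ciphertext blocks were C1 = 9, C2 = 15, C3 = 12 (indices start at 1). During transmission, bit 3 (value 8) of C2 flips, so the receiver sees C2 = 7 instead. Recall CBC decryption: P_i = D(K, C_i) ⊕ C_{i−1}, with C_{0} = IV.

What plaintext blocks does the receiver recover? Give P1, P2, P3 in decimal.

P1 = 5, P2 = 4, P3 = 7

Only C2 changed, to 7. In CBC, a change in C_i garbles P_i and flips the same bit in P_{i+1}. Decrypting the received ciphertext:
P1: D(K, 9) = 10; 10 ⊕ 15 = 5.
P2: D(K, 7) = 13; 13 ⊕ 9 = 4.
P3: D(K, 12) = 0; 0 ⊕ 7 = 7.
Blocks that differ from the original plaintext: P2, P3.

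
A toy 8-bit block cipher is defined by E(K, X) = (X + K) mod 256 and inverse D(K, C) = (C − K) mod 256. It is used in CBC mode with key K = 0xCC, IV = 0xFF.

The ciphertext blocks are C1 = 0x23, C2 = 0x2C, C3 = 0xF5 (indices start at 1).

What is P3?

P3 = 0x05

CBC decryption: P_i = D(K, C_i) ⊕ C_{i−1}, with C_{0} = IV.
P3: D(K, 0xF5) = 0x29; 0x29 ⊕ 0x2C = 0x05.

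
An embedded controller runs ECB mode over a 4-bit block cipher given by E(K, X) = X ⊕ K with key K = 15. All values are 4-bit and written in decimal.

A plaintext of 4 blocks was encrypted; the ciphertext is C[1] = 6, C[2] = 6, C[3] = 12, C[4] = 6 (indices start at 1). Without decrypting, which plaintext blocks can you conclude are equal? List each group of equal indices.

ECB encrypts each block independently with the same key, so equal ciphertext blocks imply equal plaintext blocks.
C[1] = C[2] = C[4] = 6, so P[1] = P[2] = P[4].

P[1] = P[2] = P[4]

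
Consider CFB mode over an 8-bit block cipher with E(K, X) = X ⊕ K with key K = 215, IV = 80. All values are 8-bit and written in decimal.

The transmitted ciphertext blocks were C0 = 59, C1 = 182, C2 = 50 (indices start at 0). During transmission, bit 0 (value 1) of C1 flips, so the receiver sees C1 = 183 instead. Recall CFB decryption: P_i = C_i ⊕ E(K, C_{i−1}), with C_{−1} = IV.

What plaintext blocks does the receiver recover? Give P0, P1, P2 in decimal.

Only C1 changed, to 183. In CFB, a change in C_i flips the same bit in P_i and garbles P_{i+1}. Decrypting the received ciphertext:
P0: E(K, 80) = 135; 59 ⊕ 135 = 188.
P1: E(K, 59) = 236; 183 ⊕ 236 = 91.
P2: E(K, 183) = 96; 50 ⊕ 96 = 82.
Blocks that differ from the original plaintext: P1, P2.

P0 = 188, P1 = 91, P2 = 82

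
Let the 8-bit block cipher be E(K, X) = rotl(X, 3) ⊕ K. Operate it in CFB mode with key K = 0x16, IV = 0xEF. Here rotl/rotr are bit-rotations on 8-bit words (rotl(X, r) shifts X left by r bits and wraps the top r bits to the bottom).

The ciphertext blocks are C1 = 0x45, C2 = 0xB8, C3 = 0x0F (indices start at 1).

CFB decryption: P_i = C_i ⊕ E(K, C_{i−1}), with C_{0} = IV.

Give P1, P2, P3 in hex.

P1: E(K, 0xEF) = 0x69; 0x45 ⊕ 0x69 = 0x2C.
P2: E(K, 0x45) = 0x3C; 0xB8 ⊕ 0x3C = 0x84.
P3: E(K, 0xB8) = 0xD3; 0x0F ⊕ 0xD3 = 0xDC.

P1 = 0x2C, P2 = 0x84, P3 = 0xDC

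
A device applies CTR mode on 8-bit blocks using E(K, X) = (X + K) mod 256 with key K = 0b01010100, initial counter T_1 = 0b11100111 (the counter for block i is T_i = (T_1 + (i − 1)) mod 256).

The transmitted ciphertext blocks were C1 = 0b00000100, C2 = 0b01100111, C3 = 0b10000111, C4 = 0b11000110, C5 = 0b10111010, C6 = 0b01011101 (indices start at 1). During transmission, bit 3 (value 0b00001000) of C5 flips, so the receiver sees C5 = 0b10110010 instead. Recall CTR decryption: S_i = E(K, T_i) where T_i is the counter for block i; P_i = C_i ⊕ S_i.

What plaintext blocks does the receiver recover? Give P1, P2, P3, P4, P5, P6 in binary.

P1 = 0b00111111, P2 = 0b01011011, P3 = 0b10111010, P4 = 0b11111000, P5 = 0b10001101, P6 = 0b00011101

Only C5 changed, to 0b10110010. In CTR, a change in C_i flips the same bit in P_i only; the keystream is unaffected. Decrypting the received ciphertext:
P1: T = 0b11100111, S = E(K, T) = 0b00111011; 0b00000100 ⊕ 0b00111011 = 0b00111111.
P2: T = 0b11101000, S = E(K, T) = 0b00111100; 0b01100111 ⊕ 0b00111100 = 0b01011011.
P3: T = 0b11101001, S = E(K, T) = 0b00111101; 0b10000111 ⊕ 0b00111101 = 0b10111010.
P4: T = 0b11101010, S = E(K, T) = 0b00111110; 0b11000110 ⊕ 0b00111110 = 0b11111000.
P5: T = 0b11101011, S = E(K, T) = 0b00111111; 0b10110010 ⊕ 0b00111111 = 0b10001101.
P6: T = 0b11101100, S = E(K, T) = 0b01000000; 0b01011101 ⊕ 0b01000000 = 0b00011101.
Blocks that differ from the original plaintext: P5.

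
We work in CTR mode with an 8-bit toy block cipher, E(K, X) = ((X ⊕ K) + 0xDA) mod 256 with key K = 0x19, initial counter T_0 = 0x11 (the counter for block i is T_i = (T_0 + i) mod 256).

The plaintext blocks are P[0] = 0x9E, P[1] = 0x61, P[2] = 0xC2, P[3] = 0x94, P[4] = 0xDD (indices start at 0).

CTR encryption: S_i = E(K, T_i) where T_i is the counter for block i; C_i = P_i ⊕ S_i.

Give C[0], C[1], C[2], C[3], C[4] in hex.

C[0]: T = 0x11, S = E(K, T) = 0xE2; 0x9E ⊕ 0xE2 = 0x7C.
C[1]: T = 0x12, S = E(K, T) = 0xE5; 0x61 ⊕ 0xE5 = 0x84.
C[2]: T = 0x13, S = E(K, T) = 0xE4; 0xC2 ⊕ 0xE4 = 0x26.
C[3]: T = 0x14, S = E(K, T) = 0xE7; 0x94 ⊕ 0xE7 = 0x73.
C[4]: T = 0x15, S = E(K, T) = 0xE6; 0xDD ⊕ 0xE6 = 0x3B.

C[0] = 0x7C, C[1] = 0x84, C[2] = 0x26, C[3] = 0x73, C[4] = 0x3B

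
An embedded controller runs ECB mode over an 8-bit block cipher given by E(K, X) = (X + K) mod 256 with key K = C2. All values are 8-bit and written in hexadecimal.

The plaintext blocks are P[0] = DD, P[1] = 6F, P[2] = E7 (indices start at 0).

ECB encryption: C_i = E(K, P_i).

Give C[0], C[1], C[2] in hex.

C[0] = 9F, C[1] = 31, C[2] = A9

C[0]: E(K, DD) = 9F.
C[1]: E(K, 6F) = 31.
C[2]: E(K, E7) = A9.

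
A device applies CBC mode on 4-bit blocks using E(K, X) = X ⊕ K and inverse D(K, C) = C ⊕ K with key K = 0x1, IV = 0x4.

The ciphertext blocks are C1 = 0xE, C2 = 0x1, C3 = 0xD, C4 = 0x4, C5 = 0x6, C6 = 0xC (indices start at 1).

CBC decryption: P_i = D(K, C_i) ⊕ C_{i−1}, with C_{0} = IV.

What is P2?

P2 = 0xE

P2: D(K, 0x1) = 0x0; 0x0 ⊕ 0xE = 0xE.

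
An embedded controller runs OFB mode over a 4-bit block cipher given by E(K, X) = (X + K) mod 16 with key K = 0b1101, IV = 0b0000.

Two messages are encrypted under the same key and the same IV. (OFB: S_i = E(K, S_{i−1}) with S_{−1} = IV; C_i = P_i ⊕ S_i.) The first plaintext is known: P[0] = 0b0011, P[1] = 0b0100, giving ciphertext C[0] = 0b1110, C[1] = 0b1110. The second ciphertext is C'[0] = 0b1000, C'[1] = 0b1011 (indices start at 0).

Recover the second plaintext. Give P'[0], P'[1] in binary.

In OFB with a reused IV, both messages share the same keystream S_i, so C_i ⊕ C'_i = P_i ⊕ P'_i and thus P'_i = P_i ⊕ C_i ⊕ C'_i.
P'[0]: 0b0011 ⊕ 0b1110 ⊕ 0b1000 = 0b0101.
P'[1]: 0b0100 ⊕ 0b1110 ⊕ 0b1011 = 0b0001.

P'[0] = 0b0101, P'[1] = 0b0001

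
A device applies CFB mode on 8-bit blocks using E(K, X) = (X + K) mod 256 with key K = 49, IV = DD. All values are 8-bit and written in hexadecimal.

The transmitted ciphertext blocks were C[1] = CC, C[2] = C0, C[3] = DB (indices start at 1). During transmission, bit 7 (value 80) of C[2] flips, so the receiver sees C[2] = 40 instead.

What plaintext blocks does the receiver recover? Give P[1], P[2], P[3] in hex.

CFB decryption: P_i = C_i ⊕ E(K, C_{i−1}), with C_{0} = IV.
Only C[2] changed, to 40. In CFB, a change in C_i flips the same bit in P_i and garbles P_{i+1}. Decrypting the received ciphertext:
P[1]: E(K, DD) = 26; CC ⊕ 26 = EA.
P[2]: E(K, CC) = 15; 40 ⊕ 15 = 55.
P[3]: E(K, 40) = 89; DB ⊕ 89 = 52.
Blocks that differ from the original plaintext: P[2], P[3].

P[1] = EA, P[2] = 55, P[3] = 52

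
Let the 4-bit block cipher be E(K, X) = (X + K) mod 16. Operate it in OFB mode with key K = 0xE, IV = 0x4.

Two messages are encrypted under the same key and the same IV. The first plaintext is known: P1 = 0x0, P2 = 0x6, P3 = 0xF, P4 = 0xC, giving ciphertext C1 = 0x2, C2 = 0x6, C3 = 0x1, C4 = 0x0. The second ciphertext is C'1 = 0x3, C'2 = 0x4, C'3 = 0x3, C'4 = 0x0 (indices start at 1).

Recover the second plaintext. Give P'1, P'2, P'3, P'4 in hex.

P'1 = 0x1, P'2 = 0x4, P'3 = 0xD, P'4 = 0xC

In OFB with a reused IV, both messages share the same keystream S_i, so C_i ⊕ C'_i = P_i ⊕ P'_i and thus P'_i = P_i ⊕ C_i ⊕ C'_i.
P'1: 0x0 ⊕ 0x2 ⊕ 0x3 = 0x1.
P'2: 0x6 ⊕ 0x6 ⊕ 0x4 = 0x4.
P'3: 0xF ⊕ 0x1 ⊕ 0x3 = 0xD.
P'4: 0xC ⊕ 0x0 ⊕ 0x0 = 0xC.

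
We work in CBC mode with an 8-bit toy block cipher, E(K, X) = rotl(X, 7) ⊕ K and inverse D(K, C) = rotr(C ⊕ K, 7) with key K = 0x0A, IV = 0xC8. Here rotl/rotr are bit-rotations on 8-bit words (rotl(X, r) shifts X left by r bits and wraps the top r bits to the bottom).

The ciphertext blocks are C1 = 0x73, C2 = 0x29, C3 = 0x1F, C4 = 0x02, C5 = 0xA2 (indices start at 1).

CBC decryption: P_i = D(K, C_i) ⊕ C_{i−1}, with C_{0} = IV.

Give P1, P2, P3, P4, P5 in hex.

P1 = 0x3A, P2 = 0x35, P3 = 0x03, P4 = 0x0F, P5 = 0x53

P1: D(K, 0x73) = 0xF2; 0xF2 ⊕ 0xC8 = 0x3A.
P2: D(K, 0x29) = 0x46; 0x46 ⊕ 0x73 = 0x35.
P3: D(K, 0x1F) = 0x2A; 0x2A ⊕ 0x29 = 0x03.
P4: D(K, 0x02) = 0x10; 0x10 ⊕ 0x1F = 0x0F.
P5: D(K, 0xA2) = 0x51; 0x51 ⊕ 0x02 = 0x53.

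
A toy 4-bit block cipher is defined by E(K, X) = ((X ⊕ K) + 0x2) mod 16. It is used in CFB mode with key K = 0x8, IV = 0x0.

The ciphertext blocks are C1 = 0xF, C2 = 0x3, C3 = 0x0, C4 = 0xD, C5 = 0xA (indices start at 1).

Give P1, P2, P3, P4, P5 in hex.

CFB decryption: P_i = C_i ⊕ E(K, C_{i−1}), with C_{0} = IV.
P1: E(K, 0x0) = 0xA; 0xF ⊕ 0xA = 0x5.
P2: E(K, 0xF) = 0x9; 0x3 ⊕ 0x9 = 0xA.
P3: E(K, 0x3) = 0xD; 0x0 ⊕ 0xD = 0xD.
P4: E(K, 0x0) = 0xA; 0xD ⊕ 0xA = 0x7.
P5: E(K, 0xD) = 0x7; 0xA ⊕ 0x7 = 0xD.

P1 = 0x5, P2 = 0xA, P3 = 0xD, P4 = 0x7, P5 = 0xD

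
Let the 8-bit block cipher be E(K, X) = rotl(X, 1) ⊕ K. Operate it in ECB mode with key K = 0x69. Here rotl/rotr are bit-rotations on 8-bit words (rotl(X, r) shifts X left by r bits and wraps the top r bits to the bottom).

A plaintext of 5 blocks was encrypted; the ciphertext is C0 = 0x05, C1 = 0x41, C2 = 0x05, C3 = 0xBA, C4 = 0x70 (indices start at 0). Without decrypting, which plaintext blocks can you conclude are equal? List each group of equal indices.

ECB encrypts each block independently with the same key, so equal ciphertext blocks imply equal plaintext blocks.
C0 = C2 = 0x05, so P0 = P2.

P0 = P2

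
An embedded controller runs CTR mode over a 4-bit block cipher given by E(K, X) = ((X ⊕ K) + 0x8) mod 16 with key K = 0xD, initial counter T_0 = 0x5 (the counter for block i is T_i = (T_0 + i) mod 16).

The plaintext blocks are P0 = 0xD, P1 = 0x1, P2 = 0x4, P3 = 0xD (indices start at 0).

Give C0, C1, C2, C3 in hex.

C0 = 0xD, C1 = 0x2, C2 = 0x6, C3 = 0x0

CTR encryption: S_i = E(K, T_i) where T_i is the counter for block i; C_i = P_i ⊕ S_i.
C0: T = 0x5, S = E(K, T) = 0x0; 0xD ⊕ 0x0 = 0xD.
C1: T = 0x6, S = E(K, T) = 0x3; 0x1 ⊕ 0x3 = 0x2.
C2: T = 0x7, S = E(K, T) = 0x2; 0x4 ⊕ 0x2 = 0x6.
C3: T = 0x8, S = E(K, T) = 0xD; 0xD ⊕ 0xD = 0x0.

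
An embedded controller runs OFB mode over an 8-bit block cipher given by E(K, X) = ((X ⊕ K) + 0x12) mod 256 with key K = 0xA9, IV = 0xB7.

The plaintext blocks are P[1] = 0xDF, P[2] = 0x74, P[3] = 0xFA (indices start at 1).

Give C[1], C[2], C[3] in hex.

C[1] = 0xEF, C[2] = 0xDF, C[3] = 0xEE

OFB encryption: S_i = E(K, S_{i−1}) with S_{0} = IV; C_i = P_i ⊕ S_i.
C[1]: S = E(K, 0xB7) = 0x30; 0xDF ⊕ 0x30 = 0xEF.
C[2]: S = E(K, 0x30) = 0xAB; 0x74 ⊕ 0xAB = 0xDF.
C[3]: S = E(K, 0xAB) = 0x14; 0xFA ⊕ 0x14 = 0xEE.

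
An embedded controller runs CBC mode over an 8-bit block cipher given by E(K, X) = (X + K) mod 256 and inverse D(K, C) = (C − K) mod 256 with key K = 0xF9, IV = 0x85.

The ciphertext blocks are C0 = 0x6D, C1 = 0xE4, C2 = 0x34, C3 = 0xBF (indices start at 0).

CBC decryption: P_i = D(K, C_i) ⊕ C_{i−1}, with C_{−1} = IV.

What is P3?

P3 = 0xF2

P3: D(K, 0xBF) = 0xC6; 0xC6 ⊕ 0x34 = 0xF2.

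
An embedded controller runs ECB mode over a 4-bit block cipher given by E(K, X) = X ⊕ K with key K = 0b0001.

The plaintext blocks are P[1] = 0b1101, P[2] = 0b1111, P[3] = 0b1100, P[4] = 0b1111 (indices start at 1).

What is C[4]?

ECB encryption: C_i = E(K, P_i).
C[4]: E(K, 0b1111) = 0b1110.

C[4] = 0b1110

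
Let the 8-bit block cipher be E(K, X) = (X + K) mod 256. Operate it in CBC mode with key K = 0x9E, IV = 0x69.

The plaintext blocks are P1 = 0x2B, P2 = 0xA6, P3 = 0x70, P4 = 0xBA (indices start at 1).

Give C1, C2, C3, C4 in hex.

CBC encryption: C_i = E(K, P_i ⊕ C_{i−1}), with C_{0} = IV.
C1: P1 ⊕ 0x69 = 0x42; E(K, 0x42) = 0xE0.
C2: P2 ⊕ 0xE0 = 0x46; E(K, 0x46) = 0xE4.
C3: P3 ⊕ 0xE4 = 0x94; E(K, 0x94) = 0x32.
C4: P4 ⊕ 0x32 = 0x88; E(K, 0x88) = 0x26.

C1 = 0xE0, C2 = 0xE4, C3 = 0x32, C4 = 0x26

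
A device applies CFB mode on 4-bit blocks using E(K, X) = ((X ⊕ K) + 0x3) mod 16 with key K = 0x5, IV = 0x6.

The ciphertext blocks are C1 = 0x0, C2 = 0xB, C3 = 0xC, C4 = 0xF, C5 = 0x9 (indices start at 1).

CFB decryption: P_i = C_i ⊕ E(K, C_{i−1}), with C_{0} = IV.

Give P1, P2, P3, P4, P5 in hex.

P1: E(K, 0x6) = 0x6; 0x0 ⊕ 0x6 = 0x6.
P2: E(K, 0x0) = 0x8; 0xB ⊕ 0x8 = 0x3.
P3: E(K, 0xB) = 0x1; 0xC ⊕ 0x1 = 0xD.
P4: E(K, 0xC) = 0xC; 0xF ⊕ 0xC = 0x3.
P5: E(K, 0xF) = 0xD; 0x9 ⊕ 0xD = 0x4.

P1 = 0x6, P2 = 0x3, P3 = 0xD, P4 = 0x3, P5 = 0x4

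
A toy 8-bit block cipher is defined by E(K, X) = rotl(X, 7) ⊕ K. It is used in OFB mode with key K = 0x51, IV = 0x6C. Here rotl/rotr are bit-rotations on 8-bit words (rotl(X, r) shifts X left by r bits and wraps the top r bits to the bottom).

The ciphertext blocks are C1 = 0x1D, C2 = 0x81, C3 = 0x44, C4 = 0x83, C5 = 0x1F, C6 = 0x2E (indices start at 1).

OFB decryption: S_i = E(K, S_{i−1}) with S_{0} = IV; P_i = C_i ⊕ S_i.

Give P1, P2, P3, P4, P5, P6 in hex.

P1 = 0x7A, P2 = 0x63, P3 = 0x64, P4 = 0xC2, P5 = 0xEE, P6 = 0x87

P1: S = E(K, 0x6C) = 0x67; 0x1D ⊕ 0x67 = 0x7A.
P2: S = E(K, 0x67) = 0xE2; 0x81 ⊕ 0xE2 = 0x63.
P3: S = E(K, 0xE2) = 0x20; 0x44 ⊕ 0x20 = 0x64.
P4: S = E(K, 0x20) = 0x41; 0x83 ⊕ 0x41 = 0xC2.
P5: S = E(K, 0x41) = 0xF1; 0x1F ⊕ 0xF1 = 0xEE.
P6: S = E(K, 0xF1) = 0xA9; 0x2E ⊕ 0xA9 = 0x87.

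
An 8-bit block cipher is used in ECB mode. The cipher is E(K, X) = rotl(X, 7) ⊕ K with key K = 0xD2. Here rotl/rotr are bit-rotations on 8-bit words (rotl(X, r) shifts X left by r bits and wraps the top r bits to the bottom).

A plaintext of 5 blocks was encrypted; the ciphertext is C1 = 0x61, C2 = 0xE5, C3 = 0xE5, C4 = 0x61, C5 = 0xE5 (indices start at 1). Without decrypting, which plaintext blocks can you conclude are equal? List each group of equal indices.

P1 = P4; P2 = P3 = P5

ECB encrypts each block independently with the same key, so equal ciphertext blocks imply equal plaintext blocks.
C1 = C4 = 0x61, so P1 = P4.
C2 = C3 = C5 = 0xE5, so P2 = P3 = P5.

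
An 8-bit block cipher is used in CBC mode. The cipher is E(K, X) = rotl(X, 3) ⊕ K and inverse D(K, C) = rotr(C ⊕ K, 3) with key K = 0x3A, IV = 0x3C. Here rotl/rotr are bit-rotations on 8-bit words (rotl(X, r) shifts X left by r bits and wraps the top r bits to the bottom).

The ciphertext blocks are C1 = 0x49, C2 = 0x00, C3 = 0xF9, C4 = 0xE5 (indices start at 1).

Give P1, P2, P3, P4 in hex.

CBC decryption: P_i = D(K, C_i) ⊕ C_{i−1}, with C_{0} = IV.
P1: D(K, 0x49) = 0x6E; 0x6E ⊕ 0x3C = 0x52.
P2: D(K, 0x00) = 0x47; 0x47 ⊕ 0x49 = 0x0E.
P3: D(K, 0xF9) = 0x78; 0x78 ⊕ 0x00 = 0x78.
P4: D(K, 0xE5) = 0xFB; 0xFB ⊕ 0xF9 = 0x02.

P1 = 0x52, P2 = 0x0E, P3 = 0x78, P4 = 0x02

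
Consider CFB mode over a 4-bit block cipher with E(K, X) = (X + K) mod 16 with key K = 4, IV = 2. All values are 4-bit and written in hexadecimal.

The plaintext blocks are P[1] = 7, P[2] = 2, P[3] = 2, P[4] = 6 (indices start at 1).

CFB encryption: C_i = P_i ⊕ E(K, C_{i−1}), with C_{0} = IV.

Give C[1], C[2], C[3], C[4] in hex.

C[1] = 1, C[2] = 7, C[3] = 9, C[4] = B

C[1]: E(K, 2) = 6; 7 ⊕ 6 = 1.
C[2]: E(K, 1) = 5; 2 ⊕ 5 = 7.
C[3]: E(K, 7) = B; 2 ⊕ B = 9.
C[4]: E(K, 9) = D; 6 ⊕ D = B.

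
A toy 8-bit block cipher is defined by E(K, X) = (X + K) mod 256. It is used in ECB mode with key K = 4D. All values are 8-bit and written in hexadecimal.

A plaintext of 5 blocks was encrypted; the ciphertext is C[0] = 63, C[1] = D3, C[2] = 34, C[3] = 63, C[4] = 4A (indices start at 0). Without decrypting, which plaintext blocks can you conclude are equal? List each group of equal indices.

P[0] = P[3]

ECB encrypts each block independently with the same key, so equal ciphertext blocks imply equal plaintext blocks.
C[0] = C[3] = 63, so P[0] = P[3].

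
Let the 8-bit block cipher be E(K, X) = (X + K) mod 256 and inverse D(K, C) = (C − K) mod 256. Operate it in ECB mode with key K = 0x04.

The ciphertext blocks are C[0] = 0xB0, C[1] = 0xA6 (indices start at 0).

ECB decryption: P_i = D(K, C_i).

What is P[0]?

P[0] = 0xAC

P[0]: D(K, 0xB0) = 0xAC.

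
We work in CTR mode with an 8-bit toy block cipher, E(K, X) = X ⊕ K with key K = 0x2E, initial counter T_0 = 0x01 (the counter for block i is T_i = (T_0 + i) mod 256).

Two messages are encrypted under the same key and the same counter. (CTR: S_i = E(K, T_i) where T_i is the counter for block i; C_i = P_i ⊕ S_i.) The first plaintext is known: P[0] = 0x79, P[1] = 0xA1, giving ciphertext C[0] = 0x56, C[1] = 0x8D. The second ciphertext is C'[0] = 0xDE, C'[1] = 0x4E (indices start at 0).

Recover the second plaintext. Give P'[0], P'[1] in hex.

In CTR with a reused counter, both messages share the same keystream S_i, so C_i ⊕ C'_i = P_i ⊕ P'_i and thus P'_i = P_i ⊕ C_i ⊕ C'_i.
P'[0]: 0x79 ⊕ 0x56 ⊕ 0xDE = 0xF1.
P'[1]: 0xA1 ⊕ 0x8D ⊕ 0x4E = 0x62.

P'[0] = 0xF1, P'[1] = 0x62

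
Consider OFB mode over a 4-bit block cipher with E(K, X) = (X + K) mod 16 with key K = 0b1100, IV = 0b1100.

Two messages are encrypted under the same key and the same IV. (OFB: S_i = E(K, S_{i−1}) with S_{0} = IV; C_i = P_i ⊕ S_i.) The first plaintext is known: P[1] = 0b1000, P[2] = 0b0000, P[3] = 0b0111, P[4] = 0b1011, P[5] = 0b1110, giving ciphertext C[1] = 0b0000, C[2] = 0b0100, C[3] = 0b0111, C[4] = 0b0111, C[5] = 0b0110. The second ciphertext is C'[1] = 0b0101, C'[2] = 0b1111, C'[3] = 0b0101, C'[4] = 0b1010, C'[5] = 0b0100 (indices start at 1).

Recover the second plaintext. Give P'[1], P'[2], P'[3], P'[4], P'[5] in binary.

P'[1] = 0b1101, P'[2] = 0b1011, P'[3] = 0b0101, P'[4] = 0b0110, P'[5] = 0b1100

In OFB with a reused IV, both messages share the same keystream S_i, so C_i ⊕ C'_i = P_i ⊕ P'_i and thus P'_i = P_i ⊕ C_i ⊕ C'_i.
P'[1]: 0b1000 ⊕ 0b0000 ⊕ 0b0101 = 0b1101.
P'[2]: 0b0000 ⊕ 0b0100 ⊕ 0b1111 = 0b1011.
P'[3]: 0b0111 ⊕ 0b0111 ⊕ 0b0101 = 0b0101.
P'[4]: 0b1011 ⊕ 0b0111 ⊕ 0b1010 = 0b0110.
P'[5]: 0b1110 ⊕ 0b0110 ⊕ 0b0100 = 0b1100.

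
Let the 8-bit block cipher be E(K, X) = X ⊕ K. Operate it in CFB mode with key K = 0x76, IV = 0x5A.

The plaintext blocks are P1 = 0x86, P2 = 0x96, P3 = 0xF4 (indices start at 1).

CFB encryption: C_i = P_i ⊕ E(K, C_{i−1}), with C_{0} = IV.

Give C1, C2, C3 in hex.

C1: E(K, 0x5A) = 0x2C; 0x86 ⊕ 0x2C = 0xAA.
C2: E(K, 0xAA) = 0xDC; 0x96 ⊕ 0xDC = 0x4A.
C3: E(K, 0x4A) = 0x3C; 0xF4 ⊕ 0x3C = 0xC8.

C1 = 0xAA, C2 = 0x4A, C3 = 0xC8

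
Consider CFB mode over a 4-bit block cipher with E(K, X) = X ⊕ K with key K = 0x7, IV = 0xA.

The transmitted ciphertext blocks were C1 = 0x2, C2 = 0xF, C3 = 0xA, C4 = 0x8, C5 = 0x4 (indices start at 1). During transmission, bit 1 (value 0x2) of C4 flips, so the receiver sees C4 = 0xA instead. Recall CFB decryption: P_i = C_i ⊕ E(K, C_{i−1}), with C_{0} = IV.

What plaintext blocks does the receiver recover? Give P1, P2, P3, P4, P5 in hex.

Only C4 changed, to 0xA. In CFB, a change in C_i flips the same bit in P_i and garbles P_{i+1}. Decrypting the received ciphertext:
P1: E(K, 0xA) = 0xD; 0x2 ⊕ 0xD = 0xF.
P2: E(K, 0x2) = 0x5; 0xF ⊕ 0x5 = 0xA.
P3: E(K, 0xF) = 0x8; 0xA ⊕ 0x8 = 0x2.
P4: E(K, 0xA) = 0xD; 0xA ⊕ 0xD = 0x7.
P5: E(K, 0xA) = 0xD; 0x4 ⊕ 0xD = 0x9.
Blocks that differ from the original plaintext: P4, P5.

P1 = 0xF, P2 = 0xA, P3 = 0x2, P4 = 0x7, P5 = 0x9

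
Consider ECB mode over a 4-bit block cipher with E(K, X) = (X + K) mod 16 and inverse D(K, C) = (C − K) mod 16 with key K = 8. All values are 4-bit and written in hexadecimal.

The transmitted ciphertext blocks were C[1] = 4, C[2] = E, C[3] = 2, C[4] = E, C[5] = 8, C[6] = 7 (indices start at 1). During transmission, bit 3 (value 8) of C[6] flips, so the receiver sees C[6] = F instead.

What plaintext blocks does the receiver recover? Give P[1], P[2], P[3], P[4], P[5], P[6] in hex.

ECB decryption: P_i = D(K, C_i).
Only C[6] changed, to F. In ECB, a change in C_i affects only P_i. Decrypting the received ciphertext:
P[1]: D(K, 4) = C.
P[2]: D(K, E) = 6.
P[3]: D(K, 2) = A.
P[4]: D(K, E) = 6.
P[5]: D(K, 8) = 0.
P[6]: D(K, F) = 7.
Blocks that differ from the original plaintext: P[6].

P[1] = C, P[2] = 6, P[3] = A, P[4] = 6, P[5] = 0, P[6] = 7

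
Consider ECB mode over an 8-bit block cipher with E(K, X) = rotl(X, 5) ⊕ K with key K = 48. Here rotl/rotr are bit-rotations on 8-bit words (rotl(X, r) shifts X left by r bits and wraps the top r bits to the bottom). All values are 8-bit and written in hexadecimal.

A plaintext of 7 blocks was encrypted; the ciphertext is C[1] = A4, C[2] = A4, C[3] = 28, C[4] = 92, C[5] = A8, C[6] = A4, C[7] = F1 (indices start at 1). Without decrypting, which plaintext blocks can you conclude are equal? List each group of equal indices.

P[1] = P[2] = P[6]

ECB encrypts each block independently with the same key, so equal ciphertext blocks imply equal plaintext blocks.
C[1] = C[2] = C[6] = A4, so P[1] = P[2] = P[6].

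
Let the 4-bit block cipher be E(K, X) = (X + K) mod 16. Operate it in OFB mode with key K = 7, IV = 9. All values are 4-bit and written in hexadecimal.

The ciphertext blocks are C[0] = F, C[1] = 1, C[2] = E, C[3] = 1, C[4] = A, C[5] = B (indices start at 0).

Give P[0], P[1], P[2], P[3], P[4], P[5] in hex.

P[0] = F, P[1] = 6, P[2] = 0, P[3] = 4, P[4] = 6, P[5] = 8

OFB decryption: S_i = E(K, S_{i−1}) with S_{−1} = IV; P_i = C_i ⊕ S_i.
P[0]: S = E(K, 9) = 0; F ⊕ 0 = F.
P[1]: S = E(K, 0) = 7; 1 ⊕ 7 = 6.
P[2]: S = E(K, 7) = E; E ⊕ E = 0.
P[3]: S = E(K, E) = 5; 1 ⊕ 5 = 4.
P[4]: S = E(K, 5) = C; A ⊕ C = 6.
P[5]: S = E(K, C) = 3; B ⊕ 3 = 8.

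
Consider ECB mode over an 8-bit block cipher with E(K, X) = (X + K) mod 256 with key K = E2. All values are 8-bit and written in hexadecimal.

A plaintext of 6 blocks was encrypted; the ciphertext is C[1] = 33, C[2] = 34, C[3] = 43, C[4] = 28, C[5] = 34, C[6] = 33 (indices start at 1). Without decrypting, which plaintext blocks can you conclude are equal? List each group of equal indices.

ECB encrypts each block independently with the same key, so equal ciphertext blocks imply equal plaintext blocks.
C[1] = C[6] = 33, so P[1] = P[6].
C[2] = C[5] = 34, so P[2] = P[5].

P[1] = P[6]; P[2] = P[5]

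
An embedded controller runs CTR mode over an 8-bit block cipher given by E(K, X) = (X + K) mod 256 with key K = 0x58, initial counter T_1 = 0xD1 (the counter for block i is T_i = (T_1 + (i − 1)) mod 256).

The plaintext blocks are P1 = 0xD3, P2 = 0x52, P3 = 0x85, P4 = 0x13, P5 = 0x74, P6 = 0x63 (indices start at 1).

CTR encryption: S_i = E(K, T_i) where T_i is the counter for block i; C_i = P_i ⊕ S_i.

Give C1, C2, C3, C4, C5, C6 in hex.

C1 = 0xFA, C2 = 0x78, C3 = 0xAE, C4 = 0x3F, C5 = 0x59, C6 = 0x4D

C1: T = 0xD1, S = E(K, T) = 0x29; 0xD3 ⊕ 0x29 = 0xFA.
C2: T = 0xD2, S = E(K, T) = 0x2A; 0x52 ⊕ 0x2A = 0x78.
C3: T = 0xD3, S = E(K, T) = 0x2B; 0x85 ⊕ 0x2B = 0xAE.
C4: T = 0xD4, S = E(K, T) = 0x2C; 0x13 ⊕ 0x2C = 0x3F.
C5: T = 0xD5, S = E(K, T) = 0x2D; 0x74 ⊕ 0x2D = 0x59.
C6: T = 0xD6, S = E(K, T) = 0x2E; 0x63 ⊕ 0x2E = 0x4D.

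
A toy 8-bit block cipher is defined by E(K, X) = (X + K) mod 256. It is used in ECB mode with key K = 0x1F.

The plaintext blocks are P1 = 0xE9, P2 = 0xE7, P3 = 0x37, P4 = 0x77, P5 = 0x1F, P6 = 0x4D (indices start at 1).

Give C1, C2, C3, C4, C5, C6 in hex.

C1 = 0x08, C2 = 0x06, C3 = 0x56, C4 = 0x96, C5 = 0x3E, C6 = 0x6C

ECB encryption: C_i = E(K, P_i).
C1: E(K, 0xE9) = 0x08.
C2: E(K, 0xE7) = 0x06.
C3: E(K, 0x37) = 0x56.
C4: E(K, 0x77) = 0x96.
C5: E(K, 0x1F) = 0x3E.
C6: E(K, 0x4D) = 0x6C.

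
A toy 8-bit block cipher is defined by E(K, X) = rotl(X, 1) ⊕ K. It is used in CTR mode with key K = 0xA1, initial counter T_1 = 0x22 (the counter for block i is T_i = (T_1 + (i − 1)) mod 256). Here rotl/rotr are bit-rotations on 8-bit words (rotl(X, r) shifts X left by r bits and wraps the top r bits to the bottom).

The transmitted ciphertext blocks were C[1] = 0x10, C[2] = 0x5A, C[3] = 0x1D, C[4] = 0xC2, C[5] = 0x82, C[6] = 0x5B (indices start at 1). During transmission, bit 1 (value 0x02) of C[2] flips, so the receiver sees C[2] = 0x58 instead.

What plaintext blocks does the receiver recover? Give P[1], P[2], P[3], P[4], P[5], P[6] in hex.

CTR decryption: S_i = E(K, T_i) where T_i is the counter for block i; P_i = C_i ⊕ S_i.
Only C[2] changed, to 0x58. In CTR, a change in C_i flips the same bit in P_i only; the keystream is unaffected. Decrypting the received ciphertext:
P[1]: T = 0x22, S = E(K, T) = 0xE5; 0x10 ⊕ 0xE5 = 0xF5.
P[2]: T = 0x23, S = E(K, T) = 0xE7; 0x58 ⊕ 0xE7 = 0xBF.
P[3]: T = 0x24, S = E(K, T) = 0xE9; 0x1D ⊕ 0xE9 = 0xF4.
P[4]: T = 0x25, S = E(K, T) = 0xEB; 0xC2 ⊕ 0xEB = 0x29.
P[5]: T = 0x26, S = E(K, T) = 0xED; 0x82 ⊕ 0xED = 0x6F.
P[6]: T = 0x27, S = E(K, T) = 0xEF; 0x5B ⊕ 0xEF = 0xB4.
Blocks that differ from the original plaintext: P[2].

P[1] = 0xF5, P[2] = 0xBF, P[3] = 0xF4, P[4] = 0x29, P[5] = 0x6F, P[6] = 0xB4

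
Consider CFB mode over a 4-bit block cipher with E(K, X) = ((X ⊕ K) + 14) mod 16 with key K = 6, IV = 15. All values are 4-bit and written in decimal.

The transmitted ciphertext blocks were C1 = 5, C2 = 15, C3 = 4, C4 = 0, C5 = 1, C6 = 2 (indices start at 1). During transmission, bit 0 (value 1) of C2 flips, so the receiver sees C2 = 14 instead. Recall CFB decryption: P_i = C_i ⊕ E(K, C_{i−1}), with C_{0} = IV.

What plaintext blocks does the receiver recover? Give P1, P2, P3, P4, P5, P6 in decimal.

P1 = 2, P2 = 15, P3 = 2, P4 = 0, P5 = 5, P6 = 7

Only C2 changed, to 14. In CFB, a change in C_i flips the same bit in P_i and garbles P_{i+1}. Decrypting the received ciphertext:
P1: E(K, 15) = 7; 5 ⊕ 7 = 2.
P2: E(K, 5) = 1; 14 ⊕ 1 = 15.
P3: E(K, 14) = 6; 4 ⊕ 6 = 2.
P4: E(K, 4) = 0; 0 ⊕ 0 = 0.
P5: E(K, 0) = 4; 1 ⊕ 4 = 5.
P6: E(K, 1) = 5; 2 ⊕ 5 = 7.
Blocks that differ from the original plaintext: P2, P3.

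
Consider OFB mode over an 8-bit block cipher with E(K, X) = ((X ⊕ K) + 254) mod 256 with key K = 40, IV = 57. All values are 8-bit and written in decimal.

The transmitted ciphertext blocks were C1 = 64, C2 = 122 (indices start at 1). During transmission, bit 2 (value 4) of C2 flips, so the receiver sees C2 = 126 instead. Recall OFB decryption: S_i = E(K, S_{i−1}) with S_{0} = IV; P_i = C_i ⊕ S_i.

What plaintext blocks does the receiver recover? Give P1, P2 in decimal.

P1 = 79, P2 = 91

Only C2 changed, to 126. In OFB, a change in C_i flips the same bit in P_i only; the keystream is unaffected. Decrypting the received ciphertext:
P1: S = E(K, 57) = 15; 64 ⊕ 15 = 79.
P2: S = E(K, 15) = 37; 126 ⊕ 37 = 91.
Blocks that differ from the original plaintext: P2.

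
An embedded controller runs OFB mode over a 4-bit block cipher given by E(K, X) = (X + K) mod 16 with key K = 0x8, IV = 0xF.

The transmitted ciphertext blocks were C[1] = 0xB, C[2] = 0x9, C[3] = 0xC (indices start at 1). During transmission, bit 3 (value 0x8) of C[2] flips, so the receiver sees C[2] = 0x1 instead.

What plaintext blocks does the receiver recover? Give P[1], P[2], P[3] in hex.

P[1] = 0xC, P[2] = 0xE, P[3] = 0xB

OFB decryption: S_i = E(K, S_{i−1}) with S_{0} = IV; P_i = C_i ⊕ S_i.
Only C[2] changed, to 0x1. In OFB, a change in C_i flips the same bit in P_i only; the keystream is unaffected. Decrypting the received ciphertext:
P[1]: S = E(K, 0xF) = 0x7; 0xB ⊕ 0x7 = 0xC.
P[2]: S = E(K, 0x7) = 0xF; 0x1 ⊕ 0xF = 0xE.
P[3]: S = E(K, 0xF) = 0x7; 0xC ⊕ 0x7 = 0xB.
Blocks that differ from the original plaintext: P[2].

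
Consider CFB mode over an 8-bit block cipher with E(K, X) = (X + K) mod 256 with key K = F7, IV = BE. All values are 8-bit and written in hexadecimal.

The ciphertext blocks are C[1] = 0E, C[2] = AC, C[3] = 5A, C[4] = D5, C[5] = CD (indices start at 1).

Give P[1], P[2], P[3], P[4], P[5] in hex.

CFB decryption: P_i = C_i ⊕ E(K, C_{i−1}), with C_{0} = IV.
P[1]: E(K, BE) = B5; 0E ⊕ B5 = BB.
P[2]: E(K, 0E) = 05; AC ⊕ 05 = A9.
P[3]: E(K, AC) = A3; 5A ⊕ A3 = F9.
P[4]: E(K, 5A) = 51; D5 ⊕ 51 = 84.
P[5]: E(K, D5) = CC; CD ⊕ CC = 01.

P[1] = BB, P[2] = A9, P[3] = F9, P[4] = 84, P[5] = 01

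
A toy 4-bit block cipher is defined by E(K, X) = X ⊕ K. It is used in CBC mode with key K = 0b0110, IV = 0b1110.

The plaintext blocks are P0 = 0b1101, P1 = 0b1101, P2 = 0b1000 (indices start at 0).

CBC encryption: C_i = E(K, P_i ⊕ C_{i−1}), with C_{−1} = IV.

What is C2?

C0: P0 ⊕ 0b1110 = 0b0011; E(K, 0b0011) = 0b0101.
C1: P1 ⊕ 0b0101 = 0b1000; E(K, 0b1000) = 0b1110.
C2: P2 ⊕ 0b1110 = 0b0110; E(K, 0b0110) = 0b0000.

C2 = 0b0000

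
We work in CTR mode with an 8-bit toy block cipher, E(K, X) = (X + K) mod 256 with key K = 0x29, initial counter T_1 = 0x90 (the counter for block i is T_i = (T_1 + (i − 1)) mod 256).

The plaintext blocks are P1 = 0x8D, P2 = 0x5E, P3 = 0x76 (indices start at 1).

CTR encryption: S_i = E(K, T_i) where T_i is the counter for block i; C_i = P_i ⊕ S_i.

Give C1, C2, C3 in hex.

C1: T = 0x90, S = E(K, T) = 0xB9; 0x8D ⊕ 0xB9 = 0x34.
C2: T = 0x91, S = E(K, T) = 0xBA; 0x5E ⊕ 0xBA = 0xE4.
C3: T = 0x92, S = E(K, T) = 0xBB; 0x76 ⊕ 0xBB = 0xCD.

C1 = 0x34, C2 = 0xE4, C3 = 0xCD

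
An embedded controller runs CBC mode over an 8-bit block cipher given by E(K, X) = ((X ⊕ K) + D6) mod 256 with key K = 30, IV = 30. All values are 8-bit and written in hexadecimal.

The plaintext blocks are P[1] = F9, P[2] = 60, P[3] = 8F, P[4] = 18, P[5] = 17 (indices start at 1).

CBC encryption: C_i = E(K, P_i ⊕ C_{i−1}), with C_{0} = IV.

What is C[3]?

C[1]: P[1] ⊕ 30 = C9; E(K, C9) = CF.
C[2]: P[2] ⊕ CF = AF; E(K, AF) = 75.
C[3]: P[3] ⊕ 75 = FA; E(K, FA) = A0.

C[3] = A0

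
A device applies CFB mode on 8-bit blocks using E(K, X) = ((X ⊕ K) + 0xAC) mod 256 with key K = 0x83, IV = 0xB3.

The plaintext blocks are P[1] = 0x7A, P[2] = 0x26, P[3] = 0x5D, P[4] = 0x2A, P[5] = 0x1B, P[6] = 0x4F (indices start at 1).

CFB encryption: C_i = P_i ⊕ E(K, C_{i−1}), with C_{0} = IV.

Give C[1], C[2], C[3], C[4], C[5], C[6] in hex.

C[1]: E(K, 0xB3) = 0xDC; 0x7A ⊕ 0xDC = 0xA6.
C[2]: E(K, 0xA6) = 0xD1; 0x26 ⊕ 0xD1 = 0xF7.
C[3]: E(K, 0xF7) = 0x20; 0x5D ⊕ 0x20 = 0x7D.
C[4]: E(K, 0x7D) = 0xAA; 0x2A ⊕ 0xAA = 0x80.
C[5]: E(K, 0x80) = 0xAF; 0x1B ⊕ 0xAF = 0xB4.
C[6]: E(K, 0xB4) = 0xE3; 0x4F ⊕ 0xE3 = 0xAC.

C[1] = 0xA6, C[2] = 0xF7, C[3] = 0x7D, C[4] = 0x80, C[5] = 0xB4, C[6] = 0xAC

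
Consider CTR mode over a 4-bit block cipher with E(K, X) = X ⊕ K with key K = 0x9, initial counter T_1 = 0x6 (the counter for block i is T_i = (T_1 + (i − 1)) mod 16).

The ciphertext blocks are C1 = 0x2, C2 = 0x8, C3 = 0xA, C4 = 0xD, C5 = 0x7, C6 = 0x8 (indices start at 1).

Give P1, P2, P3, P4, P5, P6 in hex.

P1 = 0xD, P2 = 0x6, P3 = 0xB, P4 = 0xD, P5 = 0x4, P6 = 0xA

CTR decryption: S_i = E(K, T_i) where T_i is the counter for block i; P_i = C_i ⊕ S_i.
P1: T = 0x6, S = E(K, T) = 0xF; 0x2 ⊕ 0xF = 0xD.
P2: T = 0x7, S = E(K, T) = 0xE; 0x8 ⊕ 0xE = 0x6.
P3: T = 0x8, S = E(K, T) = 0x1; 0xA ⊕ 0x1 = 0xB.
P4: T = 0x9, S = E(K, T) = 0x0; 0xD ⊕ 0x0 = 0xD.
P5: T = 0xA, S = E(K, T) = 0x3; 0x7 ⊕ 0x3 = 0x4.
P6: T = 0xB, S = E(K, T) = 0x2; 0x8 ⊕ 0x2 = 0xA.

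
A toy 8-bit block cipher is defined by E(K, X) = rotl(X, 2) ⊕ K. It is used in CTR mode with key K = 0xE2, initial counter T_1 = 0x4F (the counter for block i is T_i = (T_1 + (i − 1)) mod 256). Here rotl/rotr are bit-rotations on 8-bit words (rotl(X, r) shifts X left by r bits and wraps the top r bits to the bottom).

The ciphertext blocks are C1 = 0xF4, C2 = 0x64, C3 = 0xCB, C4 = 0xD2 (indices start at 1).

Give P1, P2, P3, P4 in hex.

CTR decryption: S_i = E(K, T_i) where T_i is the counter for block i; P_i = C_i ⊕ S_i.
P1: T = 0x4F, S = E(K, T) = 0xDF; 0xF4 ⊕ 0xDF = 0x2B.
P2: T = 0x50, S = E(K, T) = 0xA3; 0x64 ⊕ 0xA3 = 0xC7.
P3: T = 0x51, S = E(K, T) = 0xA7; 0xCB ⊕ 0xA7 = 0x6C.
P4: T = 0x52, S = E(K, T) = 0xAB; 0xD2 ⊕ 0xAB = 0x79.

P1 = 0x2B, P2 = 0xC7, P3 = 0x6C, P4 = 0x79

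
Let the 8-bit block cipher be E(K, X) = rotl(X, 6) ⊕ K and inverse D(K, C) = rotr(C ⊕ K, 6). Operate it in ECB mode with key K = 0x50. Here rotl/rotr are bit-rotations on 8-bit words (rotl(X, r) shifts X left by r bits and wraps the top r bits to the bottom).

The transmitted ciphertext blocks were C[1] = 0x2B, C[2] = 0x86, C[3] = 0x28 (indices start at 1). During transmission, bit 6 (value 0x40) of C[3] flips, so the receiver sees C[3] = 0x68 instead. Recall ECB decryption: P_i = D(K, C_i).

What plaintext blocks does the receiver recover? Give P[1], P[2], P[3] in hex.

P[1] = 0xED, P[2] = 0x5B, P[3] = 0xE0

Only C[3] changed, to 0x68. In ECB, a change in C_i affects only P_i. Decrypting the received ciphertext:
P[1]: D(K, 0x2B) = 0xED.
P[2]: D(K, 0x86) = 0x5B.
P[3]: D(K, 0x68) = 0xE0.
Blocks that differ from the original plaintext: P[3].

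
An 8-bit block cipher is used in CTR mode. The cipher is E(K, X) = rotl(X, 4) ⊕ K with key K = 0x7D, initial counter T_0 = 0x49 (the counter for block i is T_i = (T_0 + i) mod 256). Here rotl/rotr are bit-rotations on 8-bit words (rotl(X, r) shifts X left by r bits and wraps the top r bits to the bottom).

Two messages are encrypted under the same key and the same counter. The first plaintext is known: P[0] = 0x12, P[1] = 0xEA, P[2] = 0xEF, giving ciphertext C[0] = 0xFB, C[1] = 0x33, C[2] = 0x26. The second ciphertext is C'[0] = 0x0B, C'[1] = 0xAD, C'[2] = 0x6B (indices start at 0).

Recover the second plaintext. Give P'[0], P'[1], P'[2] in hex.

In CTR with a reused counter, both messages share the same keystream S_i, so C_i ⊕ C'_i = P_i ⊕ P'_i and thus P'_i = P_i ⊕ C_i ⊕ C'_i.
P'[0]: 0x12 ⊕ 0xFB ⊕ 0x0B = 0xE2.
P'[1]: 0xEA ⊕ 0x33 ⊕ 0xAD = 0x74.
P'[2]: 0xEF ⊕ 0x26 ⊕ 0x6B = 0xA2.

P'[0] = 0xE2, P'[1] = 0x74, P'[2] = 0xA2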